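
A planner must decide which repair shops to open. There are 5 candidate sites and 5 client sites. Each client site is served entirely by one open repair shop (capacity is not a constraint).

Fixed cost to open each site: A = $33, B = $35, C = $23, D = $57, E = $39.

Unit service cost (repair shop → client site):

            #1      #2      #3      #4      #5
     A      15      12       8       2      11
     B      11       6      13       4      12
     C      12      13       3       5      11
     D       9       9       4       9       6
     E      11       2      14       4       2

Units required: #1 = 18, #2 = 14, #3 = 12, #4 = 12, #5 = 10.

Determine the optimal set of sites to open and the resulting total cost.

Open C and E; minimum total cost 392.

For any fixed open set, each client site goes to its cheapest open site; total = fixed + service.
{C, E}: #1→E 11·18=198, #2→E 2·14=28, #3→C 3·12=36, #4→E 4·12=48, #5→E 2·10=20. Service 330; fixed 62; total 392.
{A, C, E}: service 306 + fixed 95 = 401
{D, E}: #1→D 9·18=162, #2→E 2·14=28, #3→D 4·12=48, #4→E 4·12=48, #5→E 2·10=20. Service 306; fixed 96; total 402.
{A, B, C, D, E}: service 270 + fixed 187 = 457
No other subset beats 392.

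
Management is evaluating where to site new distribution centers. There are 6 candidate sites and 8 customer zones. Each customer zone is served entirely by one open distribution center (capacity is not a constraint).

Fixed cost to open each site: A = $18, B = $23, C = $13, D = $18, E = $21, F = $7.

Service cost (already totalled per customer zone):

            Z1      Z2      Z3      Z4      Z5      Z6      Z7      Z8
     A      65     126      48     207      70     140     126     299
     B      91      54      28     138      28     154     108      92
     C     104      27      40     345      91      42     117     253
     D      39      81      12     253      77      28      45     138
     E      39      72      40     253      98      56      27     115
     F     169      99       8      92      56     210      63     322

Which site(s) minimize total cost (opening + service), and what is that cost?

Open B, C, E and F; minimum total cost 419.

For any fixed open set, each customer zone goes to its cheapest open site; total = fixed + service.
{B, C, E, F}: Z1→E 39, Z2→C 27, Z3→F 8, Z4→F 92, Z5→B 28, Z6→C 42, Z7→E 27, Z8→B 92. Service 355; fixed 64; total 419.
{B, C, D, F}: service 359 + fixed 61 = 420
{B, C, D, E, F}: service 341 + fixed 82 = 423
{A, B, C, D, E, F}: service 341 + fixed 100 = 441
No other subset beats 419.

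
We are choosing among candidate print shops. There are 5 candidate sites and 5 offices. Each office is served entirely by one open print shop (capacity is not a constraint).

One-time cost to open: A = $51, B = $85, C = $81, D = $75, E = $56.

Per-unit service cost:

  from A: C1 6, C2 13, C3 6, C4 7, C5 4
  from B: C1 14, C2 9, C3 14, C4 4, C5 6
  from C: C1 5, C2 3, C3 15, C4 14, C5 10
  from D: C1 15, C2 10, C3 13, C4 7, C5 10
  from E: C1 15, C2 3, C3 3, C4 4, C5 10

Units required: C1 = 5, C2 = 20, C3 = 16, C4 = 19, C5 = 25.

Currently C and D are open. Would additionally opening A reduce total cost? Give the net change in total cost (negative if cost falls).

Yes — net change −211 (cost falls by 211).

Current service cost with {C, D}: 676.
Adding A: each office re-picks its cheapest; new service cost 414, saving 262.
Extra fixed cost: 51. Net change = 51 − 262 = -211.
(Totals: 832 → 621.)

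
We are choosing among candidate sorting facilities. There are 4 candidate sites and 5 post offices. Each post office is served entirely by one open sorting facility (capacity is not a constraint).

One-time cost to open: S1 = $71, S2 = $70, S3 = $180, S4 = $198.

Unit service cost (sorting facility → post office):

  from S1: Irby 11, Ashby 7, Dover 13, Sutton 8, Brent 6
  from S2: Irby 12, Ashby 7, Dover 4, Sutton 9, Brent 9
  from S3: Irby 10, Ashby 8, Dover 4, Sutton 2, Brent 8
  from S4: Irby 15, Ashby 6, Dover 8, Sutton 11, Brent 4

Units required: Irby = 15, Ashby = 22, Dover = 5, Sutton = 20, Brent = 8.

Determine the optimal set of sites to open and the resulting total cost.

Open S3 only; minimum total cost 630.

For any fixed open set, each post office goes to its cheapest open site; total = fixed + service.
{S3}: Irby→S3 10·15=150, Ashby→S3 8·22=176, Dover→S3 4·5=20, Sutton→S3 2·20=40, Brent→S3 8·8=64. Service 450; fixed 180; total 630.
{S1}: Irby→S1 11·15=165, Ashby→S1 7·22=154, Dover→S1 13·5=65, Sutton→S1 8·20=160, Brent→S1 6·8=48. Service 592; fixed 71; total 663.
{S1, S3}: service 412 + fixed 251 = 663
{S1, S2, S3, S4}: service 374 + fixed 519 = 893
No other subset beats 630.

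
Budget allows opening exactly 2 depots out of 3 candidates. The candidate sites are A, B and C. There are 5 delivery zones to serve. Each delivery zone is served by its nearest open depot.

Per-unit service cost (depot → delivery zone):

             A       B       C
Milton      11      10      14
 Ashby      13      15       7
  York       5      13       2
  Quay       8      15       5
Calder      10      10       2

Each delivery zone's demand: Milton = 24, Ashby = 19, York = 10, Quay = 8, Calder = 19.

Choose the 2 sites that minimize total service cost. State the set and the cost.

With exactly 2 open, each delivery zone uses its cheapest among the chosen.
{B, C}: Milton→B 10·24=240, Ashby→C 7·19=133, York→C 2·10=20, Quay→C 5·8=40, Calder→C 2·19=38. Service cost 471.
{A, C}: service cost 495
{A, B}: service cost 791
Among all 3 size-2 choices, {B, C} is lowest.

Choose B and C; total service cost 471.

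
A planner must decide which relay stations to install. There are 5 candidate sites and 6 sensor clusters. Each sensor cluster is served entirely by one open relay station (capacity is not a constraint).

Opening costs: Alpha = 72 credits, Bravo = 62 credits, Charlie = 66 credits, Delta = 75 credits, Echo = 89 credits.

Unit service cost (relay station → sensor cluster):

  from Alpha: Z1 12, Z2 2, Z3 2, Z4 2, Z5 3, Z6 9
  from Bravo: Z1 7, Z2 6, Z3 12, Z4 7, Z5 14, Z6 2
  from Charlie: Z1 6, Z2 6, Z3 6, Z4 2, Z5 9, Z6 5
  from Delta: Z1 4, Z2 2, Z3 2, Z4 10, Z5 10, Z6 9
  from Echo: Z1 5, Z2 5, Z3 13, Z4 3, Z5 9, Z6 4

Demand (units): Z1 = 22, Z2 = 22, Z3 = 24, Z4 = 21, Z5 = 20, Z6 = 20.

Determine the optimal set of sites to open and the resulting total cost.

For any fixed open set, each sensor cluster goes to its cheapest open site; total = fixed + service.
{Alpha, Bravo}: Z1→Bravo 7·22=154, Z2→Alpha 2·22=44, Z3→Alpha 2·24=48, Z4→Alpha 2·21=42, Z5→Alpha 3·20=60, Z6→Bravo 2·20=40. Service 388; fixed 134; total 522.
{Alpha, Bravo, Delta}: service 322 + fixed 209 = 531
{Alpha, Echo}: service 384 + fixed 161 = 545
{Alpha, Bravo, Charlie, Delta, Echo}: Z1→Delta 4·22=88, Z2→Alpha 2·22=44, Z3→Alpha 2·24=48, Z4→Alpha 2·21=42, Z5→Alpha 3·20=60, Z6→Bravo 2·20=40. Service 322; fixed 364; total 686.
No other subset beats 522.

Open Alpha and Bravo; minimum total cost 522.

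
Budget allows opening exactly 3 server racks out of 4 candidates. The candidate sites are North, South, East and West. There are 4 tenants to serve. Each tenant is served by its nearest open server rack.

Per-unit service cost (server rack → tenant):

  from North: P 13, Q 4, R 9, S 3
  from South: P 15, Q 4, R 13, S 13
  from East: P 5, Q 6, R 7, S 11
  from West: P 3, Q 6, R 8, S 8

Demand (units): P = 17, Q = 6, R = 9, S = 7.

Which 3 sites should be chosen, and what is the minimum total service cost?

Choose North, East and West; total service cost 159.

With exactly 3 open, each tenant uses its cheapest among the chosen.
{North, East, West}: P→West 3·17=51, Q→North 4·6=24, R→East 7·9=63, S→North 3·7=21. Service cost 159.
{North, South, West}: service cost 168
{North, South, East}: service cost 193
Among all 4 size-3 choices, {North, East, West} is lowest.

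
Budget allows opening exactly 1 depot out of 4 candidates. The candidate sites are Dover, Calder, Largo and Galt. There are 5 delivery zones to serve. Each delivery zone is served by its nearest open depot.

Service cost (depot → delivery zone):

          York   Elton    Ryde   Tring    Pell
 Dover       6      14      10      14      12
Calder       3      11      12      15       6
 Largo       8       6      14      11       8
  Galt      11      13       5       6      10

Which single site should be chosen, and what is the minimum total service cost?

Choose Galt only; total service cost 45.

With exactly 1 open, each delivery zone uses its cheapest among the chosen.
{Galt}: York→Galt 11, Elton→Galt 13, Ryde→Galt 5, Tring→Galt 6, Pell→Galt 10. Service cost 45.
{Calder}: service cost 47
{Largo}: service cost 47
Among all 4 size-1 choices, {Galt} is lowest.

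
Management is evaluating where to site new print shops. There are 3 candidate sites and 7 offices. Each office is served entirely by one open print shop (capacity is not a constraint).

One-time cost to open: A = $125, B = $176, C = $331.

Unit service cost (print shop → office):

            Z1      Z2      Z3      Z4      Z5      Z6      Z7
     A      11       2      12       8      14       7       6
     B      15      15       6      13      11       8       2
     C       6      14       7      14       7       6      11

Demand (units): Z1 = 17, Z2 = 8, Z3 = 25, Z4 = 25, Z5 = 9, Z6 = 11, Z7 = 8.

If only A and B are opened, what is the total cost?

Each office is assigned to its cheapest site among the open ones.
{A, B}: Z1→A 11·17=187, Z2→A 2·8=16, Z3→B 6·25=150, Z4→A 8·25=200, Z5→B 11·9=99, Z6→A 7·11=77, Z7→B 2·8=16. Service 745; fixed 301; total 1046.

Total cost: 1046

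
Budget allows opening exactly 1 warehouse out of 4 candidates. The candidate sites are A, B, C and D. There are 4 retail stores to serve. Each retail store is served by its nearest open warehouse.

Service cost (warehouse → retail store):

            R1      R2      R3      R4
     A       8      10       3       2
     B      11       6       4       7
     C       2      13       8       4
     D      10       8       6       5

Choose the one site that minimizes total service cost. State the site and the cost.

With exactly 1 open, each retail store uses its cheapest among the chosen.
{A}: R1→A 8, R2→A 10, R3→A 3, R4→A 2. Service cost 23.
{C}: service cost 27
{B}: service cost 28
Among all 4 size-1 choices, {A} is lowest.

Choose A only; total service cost 23.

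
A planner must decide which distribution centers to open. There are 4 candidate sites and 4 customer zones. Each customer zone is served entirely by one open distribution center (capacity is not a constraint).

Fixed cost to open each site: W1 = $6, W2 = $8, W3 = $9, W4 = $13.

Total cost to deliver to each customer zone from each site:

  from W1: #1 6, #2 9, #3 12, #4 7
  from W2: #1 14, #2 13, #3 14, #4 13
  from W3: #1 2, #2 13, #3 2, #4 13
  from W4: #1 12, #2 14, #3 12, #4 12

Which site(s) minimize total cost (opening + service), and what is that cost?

Open W1 and W3; minimum total cost 35.

For any fixed open set, each customer zone goes to its cheapest open site; total = fixed + service.
{W1, W3}: #1→W3 2, #2→W1 9, #3→W3 2, #4→W1 7. Service 20; fixed 15; total 35.
{W3}: #1→W3 2, #2→W3 13, #3→W3 2, #4→W3 13. Service 30; fixed 9; total 39.
{W1}: service 34 + fixed 6 = 40
{W1, W2, W3, W4}: #1→W3 2, #2→W1 9, #3→W3 2, #4→W1 7. Service 20; fixed 36; total 56.
No other subset beats 35.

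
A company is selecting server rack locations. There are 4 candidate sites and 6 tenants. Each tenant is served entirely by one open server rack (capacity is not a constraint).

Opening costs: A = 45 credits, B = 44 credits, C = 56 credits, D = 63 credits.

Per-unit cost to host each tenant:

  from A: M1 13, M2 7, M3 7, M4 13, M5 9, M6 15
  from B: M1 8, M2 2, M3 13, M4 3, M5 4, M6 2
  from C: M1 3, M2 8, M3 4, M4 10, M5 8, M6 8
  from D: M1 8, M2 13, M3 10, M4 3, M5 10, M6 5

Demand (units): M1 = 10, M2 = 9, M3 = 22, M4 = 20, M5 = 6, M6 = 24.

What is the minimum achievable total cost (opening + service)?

Minimum total cost: 368

For any fixed open set, each tenant goes to its cheapest open site; total = fixed + service.
{B, C}: M1→C 3·10=30, M2→B 2·9=18, M3→C 4·22=88, M4→B 3·20=60, M5→B 4·6=24, M6→B 2·24=48. Service 268; fixed 100; total 368.
{A, B, C}: service 268 + fixed 145 = 413
{B, C, D}: service 268 + fixed 163 = 431
{A, B, C, D}: service 268 + fixed 208 = 476
No other subset beats 368.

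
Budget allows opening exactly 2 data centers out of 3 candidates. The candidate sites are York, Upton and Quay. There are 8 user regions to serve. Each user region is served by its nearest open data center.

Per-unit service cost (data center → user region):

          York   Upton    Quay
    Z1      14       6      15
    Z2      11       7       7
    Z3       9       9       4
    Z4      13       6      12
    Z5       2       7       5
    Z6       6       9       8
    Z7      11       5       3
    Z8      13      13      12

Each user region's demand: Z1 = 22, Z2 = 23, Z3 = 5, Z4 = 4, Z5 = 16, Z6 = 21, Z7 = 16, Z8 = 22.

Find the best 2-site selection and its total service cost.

With exactly 2 open, each user region uses its cheapest among the chosen.
{York, Upton}: Z1→Upton 6·22=132, Z2→Upton 7·23=161, Z3→York 9·5=45, Z4→Upton 6·4=24, Z5→York 2·16=32, Z6→York 6·21=126, Z7→Upton 5·16=80, Z8→York 13·22=286. Service cost 886.
{Upton, Quay}: service cost 897
{York, Quay}: service cost 1007
Among all 3 size-2 choices, {York, Upton} is lowest.

Choose York and Upton; total service cost 886.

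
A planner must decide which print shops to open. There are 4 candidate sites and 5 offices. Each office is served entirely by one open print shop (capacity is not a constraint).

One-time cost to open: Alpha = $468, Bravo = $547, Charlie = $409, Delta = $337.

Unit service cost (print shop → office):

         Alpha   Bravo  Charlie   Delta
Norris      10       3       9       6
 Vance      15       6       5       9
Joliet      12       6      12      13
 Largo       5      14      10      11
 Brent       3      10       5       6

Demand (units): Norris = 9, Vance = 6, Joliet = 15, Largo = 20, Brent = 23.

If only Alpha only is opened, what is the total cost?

Each office is assigned to its cheapest site among the open ones.
{Alpha}: Norris→Alpha 10·9=90, Vance→Alpha 15·6=90, Joliet→Alpha 12·15=180, Largo→Alpha 5·20=100, Brent→Alpha 3·23=69. Service 529; fixed 468; total 997.

Total cost: 997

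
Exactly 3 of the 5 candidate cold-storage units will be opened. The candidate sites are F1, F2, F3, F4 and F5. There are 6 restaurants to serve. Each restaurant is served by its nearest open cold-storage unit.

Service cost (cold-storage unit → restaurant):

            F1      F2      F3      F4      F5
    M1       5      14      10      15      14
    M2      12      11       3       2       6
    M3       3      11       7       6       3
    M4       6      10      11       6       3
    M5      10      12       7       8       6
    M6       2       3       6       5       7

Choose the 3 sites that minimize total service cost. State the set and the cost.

Choose F1, F4 and F5; total service cost 21.

With exactly 3 open, each restaurant uses its cheapest among the chosen.
{F1, F4, F5}: M1→F1 5, M2→F4 2, M3→F1 3, M4→F5 3, M5→F5 6, M6→F1 2. Service cost 21.
{F1, F3, F5}: service cost 22
{F1, F2, F5}: service cost 25
Among all 10 size-3 choices, {F1, F4, F5} is lowest.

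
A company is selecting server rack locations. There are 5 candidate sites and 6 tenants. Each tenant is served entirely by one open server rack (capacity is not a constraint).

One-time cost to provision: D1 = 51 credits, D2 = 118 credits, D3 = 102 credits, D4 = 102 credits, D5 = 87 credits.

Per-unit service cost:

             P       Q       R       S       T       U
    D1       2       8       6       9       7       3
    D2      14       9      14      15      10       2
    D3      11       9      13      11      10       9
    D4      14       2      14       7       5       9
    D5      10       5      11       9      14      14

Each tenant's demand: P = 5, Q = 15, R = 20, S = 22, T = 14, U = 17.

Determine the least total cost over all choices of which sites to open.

Minimum total cost: 588

For any fixed open set, each tenant goes to its cheapest open site; total = fixed + service.
{D1, D4}: P→D1 2·5=10, Q→D4 2·15=30, R→D1 6·20=120, S→D4 7·22=154, T→D4 5·14=70, U→D1 3·17=51. Service 435; fixed 153; total 588.
{D1}: P→D1 2·5=10, Q→D1 8·15=120, R→D1 6·20=120, S→D1 9·22=198, T→D1 7·14=98, U→D1 3·17=51. Service 597; fixed 51; total 648.
{D1, D4, D5}: service 435 + fixed 240 = 675
{D1, D2, D3, D4, D5}: service 418 + fixed 460 = 878
No other subset beats 588.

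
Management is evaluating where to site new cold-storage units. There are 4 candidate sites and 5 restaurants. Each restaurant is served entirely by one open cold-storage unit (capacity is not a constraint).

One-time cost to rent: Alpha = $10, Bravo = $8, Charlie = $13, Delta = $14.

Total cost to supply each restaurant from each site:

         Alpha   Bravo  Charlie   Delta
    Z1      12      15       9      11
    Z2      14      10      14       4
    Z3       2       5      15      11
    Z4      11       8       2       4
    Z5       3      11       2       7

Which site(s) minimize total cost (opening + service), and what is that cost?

For any fixed open set, each restaurant goes to its cheapest open site; total = fixed + service.
{Alpha, Delta}: Z1→Delta 11, Z2→Delta 4, Z3→Alpha 2, Z4→Delta 4, Z5→Alpha 3. Service 24; fixed 24; total 48.
{Bravo, Charlie}: service 28 + fixed 21 = 49
{Delta}: Z1→Delta 11, Z2→Delta 4, Z3→Delta 11, Z4→Delta 4, Z5→Delta 7. Service 37; fixed 14; total 51.
{Alpha, Bravo, Charlie, Delta}: Z1→Charlie 9, Z2→Delta 4, Z3→Alpha 2, Z4→Charlie 2, Z5→Charlie 2. Service 19; fixed 45; total 64.
No other subset beats 48.

Open Alpha and Delta; minimum total cost 48.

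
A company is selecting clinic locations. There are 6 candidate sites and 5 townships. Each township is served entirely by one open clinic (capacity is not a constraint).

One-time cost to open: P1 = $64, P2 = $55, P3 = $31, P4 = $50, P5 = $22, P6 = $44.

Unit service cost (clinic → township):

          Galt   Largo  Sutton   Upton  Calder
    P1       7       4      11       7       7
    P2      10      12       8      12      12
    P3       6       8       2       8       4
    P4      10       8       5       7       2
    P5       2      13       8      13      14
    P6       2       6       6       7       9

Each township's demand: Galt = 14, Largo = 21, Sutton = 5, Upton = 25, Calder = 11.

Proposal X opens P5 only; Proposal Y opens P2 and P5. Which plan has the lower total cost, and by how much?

Proposal Y is cheaper by 13.

Proposal X: {P5}: Galt→P5 2·14=28, Largo→P5 13·21=273, Sutton→P5 8·5=40, Upton→P5 13·25=325, Calder→P5 14·11=154. Service 820; fixed 22; total 842.
Proposal Y: {P2, P5}: Galt→P5 2·14=28, Largo→P2 12·21=252, Sutton→P2 8·5=40, Upton→P2 12·25=300, Calder→P2 12·11=132. Service 752; fixed 77; total 829.
Difference: |842 − 829| = 13.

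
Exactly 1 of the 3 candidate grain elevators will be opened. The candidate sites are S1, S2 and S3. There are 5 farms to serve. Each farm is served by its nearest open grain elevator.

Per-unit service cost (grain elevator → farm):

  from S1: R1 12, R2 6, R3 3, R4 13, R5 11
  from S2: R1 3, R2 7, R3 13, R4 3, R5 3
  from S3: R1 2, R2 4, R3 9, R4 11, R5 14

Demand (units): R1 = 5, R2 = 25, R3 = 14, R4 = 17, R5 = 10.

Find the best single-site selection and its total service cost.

With exactly 1 open, each farm uses its cheapest among the chosen.
{S2}: R1→S2 3·5=15, R2→S2 7·25=175, R3→S2 13·14=182, R4→S2 3·17=51, R5→S2 3·10=30. Service cost 453.
{S3}: service cost 563
{S1}: service cost 583
Among all 3 size-1 choices, {S2} is lowest.

Choose S2 only; total service cost 453.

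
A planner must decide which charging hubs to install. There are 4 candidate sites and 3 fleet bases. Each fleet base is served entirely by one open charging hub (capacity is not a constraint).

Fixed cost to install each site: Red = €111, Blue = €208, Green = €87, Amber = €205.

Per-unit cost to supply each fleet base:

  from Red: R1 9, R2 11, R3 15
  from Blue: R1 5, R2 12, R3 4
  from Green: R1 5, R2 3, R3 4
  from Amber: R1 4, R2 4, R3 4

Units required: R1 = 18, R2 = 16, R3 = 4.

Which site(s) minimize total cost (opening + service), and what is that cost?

Open Green only; minimum total cost 241.

For any fixed open set, each fleet base goes to its cheapest open site; total = fixed + service.
{Green}: R1→Green 5·18=90, R2→Green 3·16=48, R3→Green 4·4=16. Service 154; fixed 87; total 241.
{Red, Green}: service 154 + fixed 198 = 352
{Amber}: R1→Amber 4·18=72, R2→Amber 4·16=64, R3→Amber 4·4=16. Service 152; fixed 205; total 357.
{Red, Blue, Green, Amber}: service 136 + fixed 611 = 747
(All 15 nonempty subsets were checked; Green only is lowest.)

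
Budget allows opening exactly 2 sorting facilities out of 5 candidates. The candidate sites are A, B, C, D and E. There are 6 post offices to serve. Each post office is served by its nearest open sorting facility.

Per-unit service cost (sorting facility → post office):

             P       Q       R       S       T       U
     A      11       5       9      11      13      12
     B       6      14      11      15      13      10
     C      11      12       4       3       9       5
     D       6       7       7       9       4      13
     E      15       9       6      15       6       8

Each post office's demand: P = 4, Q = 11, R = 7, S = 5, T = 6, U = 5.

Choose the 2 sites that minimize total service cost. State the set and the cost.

With exactly 2 open, each post office uses its cheapest among the chosen.
{C, D}: P→D 6·4=24, Q→D 7·11=77, R→C 4·7=28, S→C 3·5=15, T→D 4·6=24, U→C 5·5=25. Service cost 193.
{A, C}: service cost 221
{C, E}: service cost 247
Among all 10 size-2 choices, {C, D} is lowest.

Choose C and D; total service cost 193.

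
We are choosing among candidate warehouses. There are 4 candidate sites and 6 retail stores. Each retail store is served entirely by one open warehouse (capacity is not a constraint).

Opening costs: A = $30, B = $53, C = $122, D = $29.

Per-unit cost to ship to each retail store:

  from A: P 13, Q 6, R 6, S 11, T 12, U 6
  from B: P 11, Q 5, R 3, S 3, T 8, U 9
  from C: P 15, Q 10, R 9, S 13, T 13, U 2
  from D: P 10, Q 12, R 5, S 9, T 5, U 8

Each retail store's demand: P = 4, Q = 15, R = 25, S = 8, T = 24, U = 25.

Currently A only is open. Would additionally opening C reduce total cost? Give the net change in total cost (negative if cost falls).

No — net change +22 (cost rises by 22).

Current service cost with {A}: 818.
Adding C: each retail store re-picks its cheapest; new service cost 718, saving 100.
Extra fixed cost: 122. Net change = 122 − 100 = 22.
(Totals: 848 → 870.)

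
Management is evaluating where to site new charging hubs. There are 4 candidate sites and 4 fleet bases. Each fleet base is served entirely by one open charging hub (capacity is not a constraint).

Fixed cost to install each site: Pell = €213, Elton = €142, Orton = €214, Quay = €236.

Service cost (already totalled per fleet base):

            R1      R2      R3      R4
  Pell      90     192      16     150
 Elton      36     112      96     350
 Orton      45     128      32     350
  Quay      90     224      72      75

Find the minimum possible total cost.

Minimum total cost: 661

For any fixed open set, each fleet base goes to its cheapest open site; total = fixed + service.
{Pell}: R1→Pell 90, R2→Pell 192, R3→Pell 16, R4→Pell 150. Service 448; fixed 213; total 661.
{Pell, Elton}: R1→Elton 36, R2→Elton 112, R3→Pell 16, R4→Pell 150. Service 314; fixed 355; total 669.
{Elton, Quay}: service 295 + fixed 378 = 673
{Pell, Elton, Orton, Quay}: service 239 + fixed 805 = 1044
(All 15 nonempty subsets were checked; Pell only is lowest.)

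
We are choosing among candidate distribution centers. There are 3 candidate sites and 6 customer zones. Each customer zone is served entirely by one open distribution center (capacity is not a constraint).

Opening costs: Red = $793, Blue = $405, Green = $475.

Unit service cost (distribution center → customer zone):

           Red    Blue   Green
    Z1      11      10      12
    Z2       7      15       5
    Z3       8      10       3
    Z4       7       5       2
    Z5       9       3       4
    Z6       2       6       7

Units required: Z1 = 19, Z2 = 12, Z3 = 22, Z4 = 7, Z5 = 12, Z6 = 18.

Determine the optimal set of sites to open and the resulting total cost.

Open Green only; minimum total cost 1017.

For any fixed open set, each customer zone goes to its cheapest open site; total = fixed + service.
{Green}: Z1→Green 12·19=228, Z2→Green 5·12=60, Z3→Green 3·22=66, Z4→Green 2·7=14, Z5→Green 4·12=48, Z6→Green 7·18=126. Service 542; fixed 475; total 1017.
{Blue}: service 769 + fixed 405 = 1174
{Blue, Green}: service 474 + fixed 880 = 1354
{Red, Blue, Green}: service 402 + fixed 1673 = 2075
No other subset beats 1017.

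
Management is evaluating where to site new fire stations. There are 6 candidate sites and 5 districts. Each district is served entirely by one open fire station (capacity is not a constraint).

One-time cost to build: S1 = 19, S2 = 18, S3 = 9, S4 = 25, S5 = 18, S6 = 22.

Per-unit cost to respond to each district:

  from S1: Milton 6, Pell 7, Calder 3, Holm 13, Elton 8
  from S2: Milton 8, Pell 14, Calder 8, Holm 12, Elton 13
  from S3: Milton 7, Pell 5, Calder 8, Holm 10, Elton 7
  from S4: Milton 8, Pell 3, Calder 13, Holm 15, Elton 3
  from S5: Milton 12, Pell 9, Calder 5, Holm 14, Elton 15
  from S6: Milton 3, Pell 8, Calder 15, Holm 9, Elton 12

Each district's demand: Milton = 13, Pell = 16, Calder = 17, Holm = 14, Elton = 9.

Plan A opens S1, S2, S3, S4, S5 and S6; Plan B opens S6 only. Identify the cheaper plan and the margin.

Plan A is cheaper by 276.

Plan A: {S1, S2, S3, S4, S5, S6}: Milton→S6 3·13=39, Pell→S4 3·16=48, Calder→S1 3·17=51, Holm→S6 9·14=126, Elton→S4 3·9=27. Service 291; fixed 111; total 402.
Plan B: {S6}: Milton→S6 3·13=39, Pell→S6 8·16=128, Calder→S6 15·17=255, Holm→S6 9·14=126, Elton→S6 12·9=108. Service 656; fixed 22; total 678.
Difference: |402 − 678| = 276.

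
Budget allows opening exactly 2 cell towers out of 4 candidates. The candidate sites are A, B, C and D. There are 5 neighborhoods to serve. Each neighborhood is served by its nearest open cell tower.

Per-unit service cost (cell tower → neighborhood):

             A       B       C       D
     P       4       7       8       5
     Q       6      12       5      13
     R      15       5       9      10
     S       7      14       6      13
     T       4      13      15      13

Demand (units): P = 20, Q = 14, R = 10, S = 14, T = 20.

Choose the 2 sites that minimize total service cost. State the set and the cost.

With exactly 2 open, each neighborhood uses its cheapest among the chosen.
{A, B}: P→A 4·20=80, Q→A 6·14=84, R→B 5·10=50, S→A 7·14=98, T→A 4·20=80. Service cost 392.
{A, C}: service cost 404
{A, D}: service cost 442
Among all 6 size-2 choices, {A, B} is lowest.

Choose A and B; total service cost 392.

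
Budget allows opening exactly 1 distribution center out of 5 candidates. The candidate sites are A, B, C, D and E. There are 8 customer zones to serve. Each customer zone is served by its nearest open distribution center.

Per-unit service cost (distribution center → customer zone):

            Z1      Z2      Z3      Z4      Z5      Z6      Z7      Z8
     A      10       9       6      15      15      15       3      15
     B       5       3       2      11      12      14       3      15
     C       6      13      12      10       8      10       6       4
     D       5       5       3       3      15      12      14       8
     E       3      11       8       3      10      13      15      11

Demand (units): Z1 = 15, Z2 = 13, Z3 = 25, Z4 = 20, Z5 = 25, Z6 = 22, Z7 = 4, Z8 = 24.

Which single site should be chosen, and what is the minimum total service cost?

Choose D only; total service cost 1162.

With exactly 1 open, each customer zone uses its cheapest among the chosen.
{D}: Z1→D 5·15=75, Z2→D 5·13=65, Z3→D 3·25=75, Z4→D 3·20=60, Z5→D 15·25=375, Z6→D 12·22=264, Z7→D 14·4=56, Z8→D 8·24=192. Service cost 1162.
{C}: service cost 1299
{E}: service cost 1308
Among all 5 size-1 choices, {D} is lowest.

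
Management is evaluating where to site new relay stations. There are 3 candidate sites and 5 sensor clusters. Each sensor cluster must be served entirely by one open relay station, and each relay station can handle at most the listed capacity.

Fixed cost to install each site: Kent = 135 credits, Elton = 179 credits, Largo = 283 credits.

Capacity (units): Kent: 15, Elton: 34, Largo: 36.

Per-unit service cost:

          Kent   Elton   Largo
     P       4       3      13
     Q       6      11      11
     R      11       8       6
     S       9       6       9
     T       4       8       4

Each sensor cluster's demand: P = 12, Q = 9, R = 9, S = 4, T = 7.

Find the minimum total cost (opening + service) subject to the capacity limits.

Open {Kent, Elton}: P→Elton 3·12=36, Q→Kent 6·9=54, R→Elton 8·9=72, S→Elton 6·4=24, T→Elton 8·7=56.
Loads: Kent carries 9/15, Elton carries 32/34. Service 242; fixed 314; total 556.
Next best feasible plan costs 568.

Minimum total cost: 556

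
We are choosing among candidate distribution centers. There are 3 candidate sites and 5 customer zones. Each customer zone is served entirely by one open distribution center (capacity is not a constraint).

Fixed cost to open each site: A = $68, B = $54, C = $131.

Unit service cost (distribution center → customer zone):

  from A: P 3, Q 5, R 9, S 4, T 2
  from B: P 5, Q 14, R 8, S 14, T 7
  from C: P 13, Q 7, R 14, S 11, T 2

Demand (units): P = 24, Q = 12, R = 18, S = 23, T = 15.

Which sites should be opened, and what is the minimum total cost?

Open A only; minimum total cost 484.

For any fixed open set, each customer zone goes to its cheapest open site; total = fixed + service.
{A}: P→A 3·24=72, Q→A 5·12=60, R→A 9·18=162, S→A 4·23=92, T→A 2·15=30. Service 416; fixed 68; total 484.
{A, B}: P→A 3·24=72, Q→A 5·12=60, R→B 8·18=144, S→A 4·23=92, T→A 2·15=30. Service 398; fixed 122; total 520.
{A, C}: P→A 3·24=72, Q→A 5·12=60, R→A 9·18=162, S→A 4·23=92, T→A 2·15=30. Service 416; fixed 199; total 615.
{A, B, C}: P→A 3·24=72, Q→A 5·12=60, R→B 8·18=144, S→A 4·23=92, T→A 2·15=30. Service 398; fixed 253; total 651.
No other subset beats 484.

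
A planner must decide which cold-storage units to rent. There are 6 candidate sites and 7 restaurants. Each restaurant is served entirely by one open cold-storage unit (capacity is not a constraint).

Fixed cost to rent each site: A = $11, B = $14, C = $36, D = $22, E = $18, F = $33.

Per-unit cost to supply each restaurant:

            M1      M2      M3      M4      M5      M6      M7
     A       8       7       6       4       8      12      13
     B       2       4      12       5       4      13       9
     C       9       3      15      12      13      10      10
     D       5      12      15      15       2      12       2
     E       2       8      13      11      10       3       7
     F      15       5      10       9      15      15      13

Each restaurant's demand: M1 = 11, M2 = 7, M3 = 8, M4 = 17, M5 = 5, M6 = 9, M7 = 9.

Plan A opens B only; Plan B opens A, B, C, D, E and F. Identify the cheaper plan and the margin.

Plan B is cheaper by 115.

Plan A: {B}: M1→B 2·11=22, M2→B 4·7=28, M3→B 12·8=96, M4→B 5·17=85, M5→B 4·5=20, M6→B 13·9=117, M7→B 9·9=81. Service 449; fixed 14; total 463.
Plan B: {A, B, C, D, E, F}: M1→B 2·11=22, M2→C 3·7=21, M3→A 6·8=48, M4→A 4·17=68, M5→D 2·5=10, M6→E 3·9=27, M7→D 2·9=18. Service 214; fixed 134; total 348.
Difference: |463 − 348| = 115.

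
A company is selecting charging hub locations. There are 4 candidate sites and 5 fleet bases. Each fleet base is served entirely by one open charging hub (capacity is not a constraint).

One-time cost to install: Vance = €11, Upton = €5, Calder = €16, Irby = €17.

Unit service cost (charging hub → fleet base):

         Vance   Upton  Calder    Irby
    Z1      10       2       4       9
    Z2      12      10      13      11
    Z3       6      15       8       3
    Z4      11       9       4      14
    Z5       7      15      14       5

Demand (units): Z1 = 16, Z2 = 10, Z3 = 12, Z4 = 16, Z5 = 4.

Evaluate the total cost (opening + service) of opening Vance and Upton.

Total cost: 392

Each fleet base is assigned to its cheapest site among the open ones.
{Vance, Upton}: Z1→Upton 2·16=32, Z2→Upton 10·10=100, Z3→Vance 6·12=72, Z4→Upton 9·16=144, Z5→Vance 7·4=28. Service 376; fixed 16; total 392.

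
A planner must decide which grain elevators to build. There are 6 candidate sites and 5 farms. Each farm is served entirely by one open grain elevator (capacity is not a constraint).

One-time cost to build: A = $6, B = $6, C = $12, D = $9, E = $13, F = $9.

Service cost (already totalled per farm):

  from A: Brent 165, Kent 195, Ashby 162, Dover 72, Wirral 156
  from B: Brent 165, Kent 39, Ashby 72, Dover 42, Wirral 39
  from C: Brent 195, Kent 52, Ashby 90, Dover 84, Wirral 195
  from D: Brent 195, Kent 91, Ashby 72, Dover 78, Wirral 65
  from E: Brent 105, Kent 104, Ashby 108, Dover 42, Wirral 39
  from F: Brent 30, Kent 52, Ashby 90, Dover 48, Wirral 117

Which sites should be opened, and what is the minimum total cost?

Open B and F; minimum total cost 237.

For any fixed open set, each farm goes to its cheapest open site; total = fixed + service.
{B, F}: Brent→F 30, Kent→B 39, Ashby→B 72, Dover→B 42, Wirral→B 39. Service 222; fixed 15; total 237.
{A, B, F}: service 222 + fixed 21 = 243
{B, D, F}: service 222 + fixed 24 = 246
{A, B, C, D, E, F}: service 222 + fixed 55 = 277
No other subset beats 237.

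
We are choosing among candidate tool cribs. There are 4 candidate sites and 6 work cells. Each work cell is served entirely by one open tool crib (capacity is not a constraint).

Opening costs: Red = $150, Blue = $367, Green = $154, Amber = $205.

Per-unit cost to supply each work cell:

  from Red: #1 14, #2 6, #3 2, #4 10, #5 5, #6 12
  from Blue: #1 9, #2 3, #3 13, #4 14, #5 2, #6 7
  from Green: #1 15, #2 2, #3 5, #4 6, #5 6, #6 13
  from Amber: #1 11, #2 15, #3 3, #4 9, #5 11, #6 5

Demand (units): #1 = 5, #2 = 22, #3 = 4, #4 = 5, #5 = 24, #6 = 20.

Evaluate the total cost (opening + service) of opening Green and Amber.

Each work cell is assigned to its cheapest site among the open ones.
{Green, Amber}: #1→Amber 11·5=55, #2→Green 2·22=44, #3→Amber 3·4=12, #4→Green 6·5=30, #5→Green 6·24=144, #6→Amber 5·20=100. Service 385; fixed 359; total 744.

Total cost: 744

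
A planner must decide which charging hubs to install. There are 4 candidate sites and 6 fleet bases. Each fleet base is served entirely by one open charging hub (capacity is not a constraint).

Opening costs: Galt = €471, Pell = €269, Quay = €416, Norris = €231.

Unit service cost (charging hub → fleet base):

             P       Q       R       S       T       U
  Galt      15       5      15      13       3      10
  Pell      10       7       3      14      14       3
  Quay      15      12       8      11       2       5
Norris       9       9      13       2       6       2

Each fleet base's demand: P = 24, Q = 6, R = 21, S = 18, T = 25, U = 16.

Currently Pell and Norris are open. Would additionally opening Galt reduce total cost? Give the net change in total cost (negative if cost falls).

Current service cost with {Pell, Norris}: 539.
Adding Galt: each fleet base re-picks its cheapest; new service cost 452, saving 87.
Extra fixed cost: 471. Net change = 471 − 87 = 384.
(Totals: 1039 → 1423.)

No — net change +384 (cost rises by 384).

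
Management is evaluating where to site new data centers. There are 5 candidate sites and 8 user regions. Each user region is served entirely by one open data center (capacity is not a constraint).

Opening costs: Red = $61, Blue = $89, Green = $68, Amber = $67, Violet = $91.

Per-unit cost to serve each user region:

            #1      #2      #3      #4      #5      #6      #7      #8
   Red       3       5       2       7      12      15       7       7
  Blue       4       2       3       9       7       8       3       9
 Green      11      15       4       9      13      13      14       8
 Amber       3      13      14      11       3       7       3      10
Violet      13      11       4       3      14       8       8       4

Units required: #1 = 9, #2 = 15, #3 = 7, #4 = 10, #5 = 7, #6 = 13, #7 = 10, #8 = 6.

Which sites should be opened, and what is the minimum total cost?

Open Red and Amber; minimum total cost 498.

For any fixed open set, each user region goes to its cheapest open site; total = fixed + service.
{Red, Amber}: #1→Red 3·9=27, #2→Red 5·15=75, #3→Red 2·7=14, #4→Red 7·10=70, #5→Amber 3·7=21, #6→Amber 7·13=91, #7→Amber 3·10=30, #8→Red 7·6=42. Service 370; fixed 128; total 498.
{Blue}: service 414 + fixed 89 = 503
{Blue, Violet}: #1→Blue 4·9=36, #2→Blue 2·15=30, #3→Blue 3·7=21, #4→Violet 3·10=30, #5→Blue 7·7=49, #6→Blue 8·13=104, #7→Blue 3·10=30, #8→Violet 4·6=24. Service 324; fixed 180; total 504.
{Red, Blue, Green, Amber, Violet}: #1→Red 3·9=27, #2→Blue 2·15=30, #3→Red 2·7=14, #4→Violet 3·10=30, #5→Amber 3·7=21, #6→Amber 7·13=91, #7→Blue 3·10=30, #8→Violet 4·6=24. Service 267; fixed 376; total 643.
No other subset beats 498.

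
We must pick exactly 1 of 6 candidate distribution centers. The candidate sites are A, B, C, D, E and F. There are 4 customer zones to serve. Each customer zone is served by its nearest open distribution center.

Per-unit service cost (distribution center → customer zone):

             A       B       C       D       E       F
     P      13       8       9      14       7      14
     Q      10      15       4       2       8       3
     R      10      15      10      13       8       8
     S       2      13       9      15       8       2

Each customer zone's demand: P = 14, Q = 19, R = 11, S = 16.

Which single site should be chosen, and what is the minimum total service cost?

Choose F only; total service cost 373.

With exactly 1 open, each customer zone uses its cheapest among the chosen.
{F}: P→F 14·14=196, Q→F 3·19=57, R→F 8·11=88, S→F 2·16=32. Service cost 373.
{C}: service cost 456
{E}: service cost 466
Among all 6 size-1 choices, {F} is lowest.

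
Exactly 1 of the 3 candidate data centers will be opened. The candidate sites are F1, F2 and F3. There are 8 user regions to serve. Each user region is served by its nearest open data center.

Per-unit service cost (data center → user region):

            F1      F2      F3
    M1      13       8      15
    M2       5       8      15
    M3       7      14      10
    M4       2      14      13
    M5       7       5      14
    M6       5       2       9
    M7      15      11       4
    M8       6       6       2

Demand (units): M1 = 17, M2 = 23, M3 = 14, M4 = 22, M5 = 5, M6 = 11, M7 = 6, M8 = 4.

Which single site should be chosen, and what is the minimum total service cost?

Choose F1 only; total service cost 682.

With exactly 1 open, each user region uses its cheapest among the chosen.
{F1}: M1→F1 13·17=221, M2→F1 5·23=115, M3→F1 7·14=98, M4→F1 2·22=44, M5→F1 7·5=35, M6→F1 5·11=55, M7→F1 15·6=90, M8→F1 6·4=24. Service cost 682.
{F2}: service cost 961
{F3}: service cost 1227
Among all 3 size-1 choices, {F1} is lowest.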